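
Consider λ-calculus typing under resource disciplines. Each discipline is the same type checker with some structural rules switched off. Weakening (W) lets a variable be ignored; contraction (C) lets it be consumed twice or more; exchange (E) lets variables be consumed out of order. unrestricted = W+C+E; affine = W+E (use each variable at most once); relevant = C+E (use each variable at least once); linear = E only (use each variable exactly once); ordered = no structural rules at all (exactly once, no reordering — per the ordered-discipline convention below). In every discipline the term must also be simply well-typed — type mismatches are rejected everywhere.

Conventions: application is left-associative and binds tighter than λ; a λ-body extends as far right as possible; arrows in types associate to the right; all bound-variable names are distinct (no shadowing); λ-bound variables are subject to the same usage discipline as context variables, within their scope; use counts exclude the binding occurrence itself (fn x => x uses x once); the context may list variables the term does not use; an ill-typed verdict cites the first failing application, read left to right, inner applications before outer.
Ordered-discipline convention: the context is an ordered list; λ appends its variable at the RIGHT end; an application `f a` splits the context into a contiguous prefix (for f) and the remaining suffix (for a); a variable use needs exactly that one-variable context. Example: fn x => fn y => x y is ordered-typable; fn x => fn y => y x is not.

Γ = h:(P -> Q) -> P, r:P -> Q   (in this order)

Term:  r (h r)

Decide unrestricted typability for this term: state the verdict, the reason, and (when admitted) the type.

yes — well-typed at Q; no restrictions here; term : Q
use counts: h=1; r=2
left-to-right use order: r, h, r
typing: ✓ — Q
per-discipline verdicts: ordered ✗, linear ✗, affine ✗, relevant ✓, unrestricted ✓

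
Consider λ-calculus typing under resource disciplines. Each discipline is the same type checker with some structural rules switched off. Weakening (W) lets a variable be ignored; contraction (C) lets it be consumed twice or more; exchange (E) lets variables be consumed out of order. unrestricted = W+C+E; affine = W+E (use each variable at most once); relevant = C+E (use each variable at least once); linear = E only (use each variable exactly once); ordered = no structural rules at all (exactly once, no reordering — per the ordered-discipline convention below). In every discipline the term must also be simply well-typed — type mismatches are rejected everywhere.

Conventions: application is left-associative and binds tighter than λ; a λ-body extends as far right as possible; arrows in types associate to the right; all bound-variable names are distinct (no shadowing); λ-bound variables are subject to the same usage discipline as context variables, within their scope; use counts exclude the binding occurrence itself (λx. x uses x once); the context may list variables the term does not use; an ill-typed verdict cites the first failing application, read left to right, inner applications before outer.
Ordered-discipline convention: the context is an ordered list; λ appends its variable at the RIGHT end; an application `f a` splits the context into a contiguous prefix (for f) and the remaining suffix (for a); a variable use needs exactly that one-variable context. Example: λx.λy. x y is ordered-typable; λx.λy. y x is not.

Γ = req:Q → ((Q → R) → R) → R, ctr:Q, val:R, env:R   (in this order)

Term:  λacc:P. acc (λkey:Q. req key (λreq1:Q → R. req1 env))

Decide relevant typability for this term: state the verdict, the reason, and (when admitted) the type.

no — fails simple typing
counts: req ×1; ctr ×0; val ×0; env ×1; acc [bound] ×1; key [bound] ×1; req1 [bound] ×1
left-to-right use order: acc, req, key, req1, env
typing: ill-typed: an application expects Q but receives R
all disciplines: ordered ✗ | linear ✗ | affine ✗ | relevant ✗ | unrestricted ✗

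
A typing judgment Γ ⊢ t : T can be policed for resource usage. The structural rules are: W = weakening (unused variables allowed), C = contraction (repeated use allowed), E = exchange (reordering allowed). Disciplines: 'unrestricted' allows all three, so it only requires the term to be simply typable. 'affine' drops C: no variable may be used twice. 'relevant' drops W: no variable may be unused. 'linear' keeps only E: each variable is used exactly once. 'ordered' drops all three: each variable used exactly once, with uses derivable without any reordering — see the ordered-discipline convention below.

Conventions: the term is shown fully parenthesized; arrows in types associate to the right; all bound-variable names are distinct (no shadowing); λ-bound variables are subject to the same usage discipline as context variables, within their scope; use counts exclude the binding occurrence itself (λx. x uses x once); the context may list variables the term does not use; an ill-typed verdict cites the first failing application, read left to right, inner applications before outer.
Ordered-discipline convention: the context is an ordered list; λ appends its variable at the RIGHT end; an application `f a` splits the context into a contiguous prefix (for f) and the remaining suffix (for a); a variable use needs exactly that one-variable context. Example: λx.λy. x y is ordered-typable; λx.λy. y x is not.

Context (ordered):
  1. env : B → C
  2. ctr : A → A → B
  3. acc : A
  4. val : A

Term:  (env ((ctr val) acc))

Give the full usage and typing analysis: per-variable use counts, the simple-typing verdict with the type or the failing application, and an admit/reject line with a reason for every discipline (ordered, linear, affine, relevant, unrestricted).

usage: env: 1, ctr: 1, acc: 1, val: 1
order of uses: env, ctr, val, acc
typing: the term checks, with type C
ordered ✗ (no ordered split (uses run env, ctr, val, acc))
linear ✓ (exactly-once usage across env, ctr, acc, val)
affine ✓ (env, ctr, acc, val: no repeats, contraction unneeded)
relevant ✓ (every one of env, ctr, acc, val appears)
unrestricted ✓ (typability at C is all that's needed)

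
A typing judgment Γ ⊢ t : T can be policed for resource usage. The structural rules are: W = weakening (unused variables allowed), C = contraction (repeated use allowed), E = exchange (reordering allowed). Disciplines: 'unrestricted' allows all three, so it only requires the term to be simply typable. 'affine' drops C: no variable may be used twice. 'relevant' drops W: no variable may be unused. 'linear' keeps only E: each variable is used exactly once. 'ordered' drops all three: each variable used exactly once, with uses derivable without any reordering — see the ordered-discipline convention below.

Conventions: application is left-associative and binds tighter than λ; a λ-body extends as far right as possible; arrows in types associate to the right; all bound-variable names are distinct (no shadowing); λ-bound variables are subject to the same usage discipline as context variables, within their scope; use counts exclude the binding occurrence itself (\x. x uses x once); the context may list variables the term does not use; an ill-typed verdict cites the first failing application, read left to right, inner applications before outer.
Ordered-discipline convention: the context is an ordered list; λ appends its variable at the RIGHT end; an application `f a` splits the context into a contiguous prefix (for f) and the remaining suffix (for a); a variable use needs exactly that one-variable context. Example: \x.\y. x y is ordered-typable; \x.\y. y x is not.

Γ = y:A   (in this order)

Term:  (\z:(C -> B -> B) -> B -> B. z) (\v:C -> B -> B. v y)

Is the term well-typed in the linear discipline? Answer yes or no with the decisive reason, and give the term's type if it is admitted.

no — not simply typable
variable uses: y ×1, z [bound] ×1, v [bound] ×1
order of uses: z, v, y
typing: ill-typed: an argument A mismatches the expected C
summary: ordered ✗ | linear ✗ | affine ✗ | relevant ✗ | unrestricted ✗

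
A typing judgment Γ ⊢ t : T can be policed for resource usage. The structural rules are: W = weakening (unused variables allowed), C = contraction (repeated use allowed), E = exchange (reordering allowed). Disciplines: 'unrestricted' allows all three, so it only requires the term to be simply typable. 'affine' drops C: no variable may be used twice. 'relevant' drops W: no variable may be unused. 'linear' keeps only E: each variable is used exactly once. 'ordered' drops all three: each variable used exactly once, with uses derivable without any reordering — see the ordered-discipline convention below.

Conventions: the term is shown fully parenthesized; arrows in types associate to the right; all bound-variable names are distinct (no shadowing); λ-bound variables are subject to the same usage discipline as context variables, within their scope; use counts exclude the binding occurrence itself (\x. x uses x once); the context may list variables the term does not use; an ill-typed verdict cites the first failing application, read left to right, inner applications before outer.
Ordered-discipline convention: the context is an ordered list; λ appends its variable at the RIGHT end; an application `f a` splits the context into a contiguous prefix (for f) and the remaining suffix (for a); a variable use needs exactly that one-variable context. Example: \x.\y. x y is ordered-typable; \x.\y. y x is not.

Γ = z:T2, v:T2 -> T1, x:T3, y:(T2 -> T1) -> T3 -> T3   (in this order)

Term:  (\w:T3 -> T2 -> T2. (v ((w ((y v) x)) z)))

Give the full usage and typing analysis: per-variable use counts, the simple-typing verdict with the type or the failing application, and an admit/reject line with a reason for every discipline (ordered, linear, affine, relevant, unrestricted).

usage: z: 1; v: 2; x: 1; y: 1; w (λ-bound): 1
uses in reading order: v, w, y, v, x, z
typing: well-typed — term : (T3 -> T2 -> T2) -> T1
ordered: ✗, repeated use of v ×2
linear: ✗, repeated use of v ×2
affine: ✗, repeated use of v ×2
relevant: ✓, at least one use each (z, v, x, y, w)
unrestricted: ✓, type-checks ((T3 -> T2 -> T2) -> T1) and nothing is barred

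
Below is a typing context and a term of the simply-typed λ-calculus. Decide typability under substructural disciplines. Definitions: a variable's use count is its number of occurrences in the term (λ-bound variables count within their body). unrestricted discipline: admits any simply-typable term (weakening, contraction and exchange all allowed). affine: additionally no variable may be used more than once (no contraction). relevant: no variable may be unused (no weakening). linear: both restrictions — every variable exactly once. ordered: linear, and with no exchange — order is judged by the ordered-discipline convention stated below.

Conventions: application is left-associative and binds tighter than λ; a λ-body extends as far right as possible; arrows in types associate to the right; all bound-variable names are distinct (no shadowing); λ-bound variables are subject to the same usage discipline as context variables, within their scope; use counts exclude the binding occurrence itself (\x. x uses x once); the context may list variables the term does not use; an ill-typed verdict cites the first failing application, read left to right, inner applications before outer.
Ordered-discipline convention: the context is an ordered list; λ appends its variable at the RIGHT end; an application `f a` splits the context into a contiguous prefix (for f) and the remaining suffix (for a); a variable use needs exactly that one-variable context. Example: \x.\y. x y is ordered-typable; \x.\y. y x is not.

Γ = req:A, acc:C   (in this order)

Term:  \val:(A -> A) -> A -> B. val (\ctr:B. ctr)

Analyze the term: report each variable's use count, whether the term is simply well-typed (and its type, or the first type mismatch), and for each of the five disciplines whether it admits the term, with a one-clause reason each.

variable uses: req=0; acc=0; val (bound)=1; ctr (bound)=1
use order (left to right): val, ctr
typing: ill-typed: an argument B -> B mismatches the expected A -> A
ordered: ✗ — fails simple typing
linear: ✗ — a type mismatch blocks all five
affine: ✗ — the type mismatch rejects it
relevant: ✗ — not simply typable
unrestricted: ✗ — fails simple typing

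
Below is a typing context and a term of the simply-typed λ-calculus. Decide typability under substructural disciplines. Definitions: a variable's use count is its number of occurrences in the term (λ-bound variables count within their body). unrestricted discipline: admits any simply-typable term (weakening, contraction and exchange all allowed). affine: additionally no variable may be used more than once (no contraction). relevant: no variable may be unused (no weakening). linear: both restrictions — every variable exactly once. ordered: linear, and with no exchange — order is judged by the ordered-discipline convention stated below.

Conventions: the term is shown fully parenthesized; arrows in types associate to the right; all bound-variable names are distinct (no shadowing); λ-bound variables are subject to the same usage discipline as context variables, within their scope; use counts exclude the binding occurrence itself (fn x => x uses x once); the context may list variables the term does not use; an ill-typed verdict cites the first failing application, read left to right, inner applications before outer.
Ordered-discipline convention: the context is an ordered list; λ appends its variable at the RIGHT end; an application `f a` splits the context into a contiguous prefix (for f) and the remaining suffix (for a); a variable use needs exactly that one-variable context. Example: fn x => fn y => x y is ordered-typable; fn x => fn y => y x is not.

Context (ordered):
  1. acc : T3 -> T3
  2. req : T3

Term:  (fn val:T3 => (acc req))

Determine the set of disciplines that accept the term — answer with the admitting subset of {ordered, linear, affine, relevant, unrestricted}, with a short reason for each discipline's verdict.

admitted by: affine, unrestricted
variable uses: acc: 1, req: 1, val [bound]: 0
order of uses: acc, req
typing: well-typed at T3 -> T3
ordered: ✗ — unused: val — weakening required
linear: ✗ — unused: val — weakening required
affine: ✓ — acc, req, val: no repeats, contraction unneeded
relevant: ✗ — unused: val — weakening required
unrestricted: ✓ — simply typable at T3 -> T3; W, C, E all held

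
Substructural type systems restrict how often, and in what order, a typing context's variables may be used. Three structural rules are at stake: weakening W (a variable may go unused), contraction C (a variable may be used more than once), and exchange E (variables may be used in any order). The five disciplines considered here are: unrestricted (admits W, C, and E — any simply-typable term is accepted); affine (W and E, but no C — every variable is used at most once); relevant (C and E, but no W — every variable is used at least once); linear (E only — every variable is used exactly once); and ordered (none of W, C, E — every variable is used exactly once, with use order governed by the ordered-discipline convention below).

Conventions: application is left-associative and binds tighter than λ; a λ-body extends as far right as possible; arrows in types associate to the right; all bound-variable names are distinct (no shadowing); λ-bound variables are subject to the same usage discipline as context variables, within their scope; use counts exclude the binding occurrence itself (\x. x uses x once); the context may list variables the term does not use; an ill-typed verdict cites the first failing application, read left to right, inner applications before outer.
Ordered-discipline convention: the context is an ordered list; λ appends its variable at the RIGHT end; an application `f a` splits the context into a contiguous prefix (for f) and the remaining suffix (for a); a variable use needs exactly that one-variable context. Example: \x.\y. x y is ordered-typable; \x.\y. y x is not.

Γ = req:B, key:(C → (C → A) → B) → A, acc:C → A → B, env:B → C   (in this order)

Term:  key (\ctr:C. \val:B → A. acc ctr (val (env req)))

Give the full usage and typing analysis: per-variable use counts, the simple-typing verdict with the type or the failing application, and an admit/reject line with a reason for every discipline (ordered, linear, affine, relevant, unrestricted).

counts: req: 1, key: 1, acc: 1, env: 1, ctr (bound): 1, val (bound): 1
use order (left to right): key, acc, ctr, val, env, req
typing: ill-typed: an application expects B but receives C
ordered ✗ (the type mismatch rejects it)
linear ✗ (not simply typable)
affine ✗ (fails simple typing)
relevant ✗ (a type mismatch blocks all five)
unrestricted ✗ (the type mismatch rejects it)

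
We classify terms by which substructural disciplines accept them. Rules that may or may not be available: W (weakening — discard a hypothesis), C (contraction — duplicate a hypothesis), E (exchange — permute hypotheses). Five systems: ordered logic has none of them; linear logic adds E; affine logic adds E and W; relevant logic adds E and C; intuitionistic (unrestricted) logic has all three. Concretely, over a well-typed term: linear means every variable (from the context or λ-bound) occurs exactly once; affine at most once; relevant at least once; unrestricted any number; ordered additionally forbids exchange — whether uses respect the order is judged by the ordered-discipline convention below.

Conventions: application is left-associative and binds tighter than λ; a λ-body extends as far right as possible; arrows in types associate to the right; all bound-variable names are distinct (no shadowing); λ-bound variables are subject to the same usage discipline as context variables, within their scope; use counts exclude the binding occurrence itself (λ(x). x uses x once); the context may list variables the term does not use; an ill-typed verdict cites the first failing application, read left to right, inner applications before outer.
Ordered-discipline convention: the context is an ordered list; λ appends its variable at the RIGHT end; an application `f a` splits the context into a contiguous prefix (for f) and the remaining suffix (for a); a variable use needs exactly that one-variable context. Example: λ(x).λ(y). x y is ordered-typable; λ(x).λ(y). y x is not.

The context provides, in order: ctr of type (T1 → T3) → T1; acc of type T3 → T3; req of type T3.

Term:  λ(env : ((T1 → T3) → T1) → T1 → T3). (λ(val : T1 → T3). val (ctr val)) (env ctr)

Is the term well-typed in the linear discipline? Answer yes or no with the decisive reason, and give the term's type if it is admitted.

no — ctr ×2, val ×2 used more than once (contraction); unused: acc, req — weakening required
usage: ctr ×2, acc ×0, req ×0, env (bound) ×1, val (bound) ×2
uses in reading order: val, ctr, val, env, ctr
typing: the term checks, with type (((T1 → T3) → T1) → T1 → T3) → T3
all disciplines: ordered ✗; linear ✗; affine ✗; relevant ✗; unrestricted ✓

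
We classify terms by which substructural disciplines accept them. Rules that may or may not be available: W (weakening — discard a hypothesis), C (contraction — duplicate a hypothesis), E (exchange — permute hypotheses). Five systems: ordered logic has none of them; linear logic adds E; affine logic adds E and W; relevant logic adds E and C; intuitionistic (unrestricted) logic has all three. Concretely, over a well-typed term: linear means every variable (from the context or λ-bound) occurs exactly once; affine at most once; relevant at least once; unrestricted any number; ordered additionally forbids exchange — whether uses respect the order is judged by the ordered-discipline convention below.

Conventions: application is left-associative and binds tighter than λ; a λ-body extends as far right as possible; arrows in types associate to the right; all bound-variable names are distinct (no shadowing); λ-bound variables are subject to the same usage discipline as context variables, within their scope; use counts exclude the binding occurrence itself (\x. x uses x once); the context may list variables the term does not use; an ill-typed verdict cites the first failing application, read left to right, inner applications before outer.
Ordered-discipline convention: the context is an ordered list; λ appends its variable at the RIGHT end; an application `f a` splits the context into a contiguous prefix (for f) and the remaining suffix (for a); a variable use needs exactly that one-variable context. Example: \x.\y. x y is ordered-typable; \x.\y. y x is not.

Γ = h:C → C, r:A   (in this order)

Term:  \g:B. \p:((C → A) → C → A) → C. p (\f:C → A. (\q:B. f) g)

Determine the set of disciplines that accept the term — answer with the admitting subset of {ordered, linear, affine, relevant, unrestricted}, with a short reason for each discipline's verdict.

accepted by: affine, unrestricted
usage: h=0, r=0, g (bound)=1, p (bound)=1, f (bound)=1, q (bound)=0
left-to-right use order: p, f, g
typing: the term checks, with type B → (((C → A) → C → A) → C) → C
ordered: ✗ — h, r, q never used (weakening)
linear: ✗ — h, r, q never used (weakening)
affine: ✓ — at most one use each (h, r, g, p, f, q)
relevant: ✗ — h, r, q never used (weakening)
unrestricted: ✓ — type-checks (B → (((C → A) → C → A) → C) → C) and nothing is barred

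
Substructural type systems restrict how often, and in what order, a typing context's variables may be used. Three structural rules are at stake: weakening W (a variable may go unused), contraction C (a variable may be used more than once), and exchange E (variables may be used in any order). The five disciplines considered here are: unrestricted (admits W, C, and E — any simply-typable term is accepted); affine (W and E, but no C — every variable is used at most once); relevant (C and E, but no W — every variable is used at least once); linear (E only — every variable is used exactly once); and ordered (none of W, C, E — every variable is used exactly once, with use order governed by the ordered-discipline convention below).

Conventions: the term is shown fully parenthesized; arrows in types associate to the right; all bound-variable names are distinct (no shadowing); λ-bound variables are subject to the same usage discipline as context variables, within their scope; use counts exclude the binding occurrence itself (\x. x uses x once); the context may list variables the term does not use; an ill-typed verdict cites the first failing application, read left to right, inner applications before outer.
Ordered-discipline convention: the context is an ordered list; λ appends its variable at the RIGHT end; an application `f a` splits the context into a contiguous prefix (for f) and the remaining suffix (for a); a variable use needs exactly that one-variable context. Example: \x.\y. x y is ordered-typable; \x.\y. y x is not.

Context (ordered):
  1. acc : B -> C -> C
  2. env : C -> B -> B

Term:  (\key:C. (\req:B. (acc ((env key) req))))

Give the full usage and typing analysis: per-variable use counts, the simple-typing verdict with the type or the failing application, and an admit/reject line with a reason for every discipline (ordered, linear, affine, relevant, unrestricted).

counts: acc: 1×, env: 1×, key (bound): 1×, req (bound): 1×
use order (left to right): acc, env, key, req
typing: the term checks, with type C -> B -> C -> C
ordered: ✓ — acc, env, key, req: once each, no exchange needed
linear: ✓ — acc, env, key, req: one use apiece
affine: ✓ — at most one use each (acc, env, key, req)
relevant: ✓ — none of acc, env, key, req goes unused
unrestricted: ✓ — type-checks (C -> B -> C -> C) and nothing is barred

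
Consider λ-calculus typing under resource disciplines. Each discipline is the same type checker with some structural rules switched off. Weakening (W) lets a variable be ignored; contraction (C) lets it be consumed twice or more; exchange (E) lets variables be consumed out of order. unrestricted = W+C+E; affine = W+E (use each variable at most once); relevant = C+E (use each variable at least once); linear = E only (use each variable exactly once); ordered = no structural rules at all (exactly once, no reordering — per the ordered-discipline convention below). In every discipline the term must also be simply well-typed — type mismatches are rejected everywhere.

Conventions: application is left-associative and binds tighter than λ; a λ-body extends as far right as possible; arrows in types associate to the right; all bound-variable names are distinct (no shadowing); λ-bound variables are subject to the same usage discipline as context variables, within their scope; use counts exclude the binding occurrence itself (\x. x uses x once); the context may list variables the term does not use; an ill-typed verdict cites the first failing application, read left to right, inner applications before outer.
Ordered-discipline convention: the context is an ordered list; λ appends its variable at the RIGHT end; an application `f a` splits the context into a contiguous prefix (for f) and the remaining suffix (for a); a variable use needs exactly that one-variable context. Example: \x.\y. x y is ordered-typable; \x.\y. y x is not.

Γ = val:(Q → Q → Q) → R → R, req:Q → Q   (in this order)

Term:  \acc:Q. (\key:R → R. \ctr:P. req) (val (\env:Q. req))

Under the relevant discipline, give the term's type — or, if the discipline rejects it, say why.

not well-typed under relevant — acc, key, ctr, env left unused
counts: val ×1, req ×2, acc (λ-bound) ×0, key (λ-bound) ×0, ctr (λ-bound) ×0, env (λ-bound) ×0
left-to-right use order: req, val, req
typing: the term checks, with type Q → P → Q → Q
per-discipline verdicts: ordered ✗ · linear ✗ · affine ✗ · relevant ✗ · unrestricted ✓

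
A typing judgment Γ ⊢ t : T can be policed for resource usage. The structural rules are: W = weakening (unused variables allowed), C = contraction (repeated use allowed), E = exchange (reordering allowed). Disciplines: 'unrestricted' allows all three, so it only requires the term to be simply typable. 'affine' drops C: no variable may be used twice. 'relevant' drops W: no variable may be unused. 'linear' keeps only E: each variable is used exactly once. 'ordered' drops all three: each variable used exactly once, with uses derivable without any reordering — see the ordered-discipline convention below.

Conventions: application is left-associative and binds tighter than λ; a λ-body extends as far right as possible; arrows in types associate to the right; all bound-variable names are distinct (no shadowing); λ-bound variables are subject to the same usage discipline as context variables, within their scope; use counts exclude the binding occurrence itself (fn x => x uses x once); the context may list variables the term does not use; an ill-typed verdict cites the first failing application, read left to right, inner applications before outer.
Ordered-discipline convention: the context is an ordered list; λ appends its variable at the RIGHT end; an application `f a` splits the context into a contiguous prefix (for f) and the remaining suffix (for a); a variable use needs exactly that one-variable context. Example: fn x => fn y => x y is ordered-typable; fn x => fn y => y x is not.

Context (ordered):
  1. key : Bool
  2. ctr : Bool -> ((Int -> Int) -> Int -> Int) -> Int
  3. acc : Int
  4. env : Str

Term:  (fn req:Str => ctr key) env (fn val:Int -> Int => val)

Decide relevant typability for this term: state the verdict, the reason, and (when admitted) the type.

no — acc, req never used (weakening)
counts: key: 1, ctr: 1, acc: 0, env: 1, req [bound]: 0, val [bound]: 1
use order (left to right): ctr, key, env, val
typing: the term checks, with type Int
per-discipline verdicts: ordered ✗ · linear ✗ · affine ✓ · relevant ✗ · unrestricted ✓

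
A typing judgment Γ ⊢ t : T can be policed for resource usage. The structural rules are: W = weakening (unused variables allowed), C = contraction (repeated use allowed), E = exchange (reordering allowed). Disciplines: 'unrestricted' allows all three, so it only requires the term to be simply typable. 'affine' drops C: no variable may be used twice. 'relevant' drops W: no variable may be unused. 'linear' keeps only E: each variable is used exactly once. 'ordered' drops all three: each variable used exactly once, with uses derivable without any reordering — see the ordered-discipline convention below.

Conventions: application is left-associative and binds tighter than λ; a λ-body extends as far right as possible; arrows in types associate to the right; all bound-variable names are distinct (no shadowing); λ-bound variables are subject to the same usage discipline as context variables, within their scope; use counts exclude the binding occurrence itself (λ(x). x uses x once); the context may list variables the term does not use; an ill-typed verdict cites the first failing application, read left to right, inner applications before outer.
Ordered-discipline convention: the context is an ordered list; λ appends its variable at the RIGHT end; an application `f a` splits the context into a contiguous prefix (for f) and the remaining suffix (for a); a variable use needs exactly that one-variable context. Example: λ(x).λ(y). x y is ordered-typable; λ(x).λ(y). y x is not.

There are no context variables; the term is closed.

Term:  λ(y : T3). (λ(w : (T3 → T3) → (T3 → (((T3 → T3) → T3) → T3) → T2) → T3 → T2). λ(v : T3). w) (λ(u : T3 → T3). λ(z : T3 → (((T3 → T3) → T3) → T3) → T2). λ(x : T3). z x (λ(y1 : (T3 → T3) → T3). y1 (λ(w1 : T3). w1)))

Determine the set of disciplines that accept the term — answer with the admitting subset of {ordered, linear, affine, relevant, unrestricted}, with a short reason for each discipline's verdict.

accepted by: affine, unrestricted
variable uses: y [bound]: 0×; w [bound]: 1×; v [bound]: 0×; u [bound]: 0×; z [bound]: 1×; x [bound]: 1×; y1 [bound]: 1×; w1 [bound]: 1×
left-to-right use order: w, z, x, y1, w1
typing: ✓ — T3 → T3 → (T3 → T3) → (T3 → (((T3 → T3) → T3) → T3) → T2) → T3 → T2
ordered: ✗, unused: y, v, u — weakening required
linear: ✗, unused: y, v, u — weakening required
affine: ✓, no duplicate uses among y, w, v, u, z, x, y1, w1
relevant: ✗, unused: y, v, u — weakening required
unrestricted: ✓, simply typable at T3 → T3 → (T3 → T3) → (T3 → (((T3 → T3) → T3) → T3) → T2) → T3 → T2; W, C, E all held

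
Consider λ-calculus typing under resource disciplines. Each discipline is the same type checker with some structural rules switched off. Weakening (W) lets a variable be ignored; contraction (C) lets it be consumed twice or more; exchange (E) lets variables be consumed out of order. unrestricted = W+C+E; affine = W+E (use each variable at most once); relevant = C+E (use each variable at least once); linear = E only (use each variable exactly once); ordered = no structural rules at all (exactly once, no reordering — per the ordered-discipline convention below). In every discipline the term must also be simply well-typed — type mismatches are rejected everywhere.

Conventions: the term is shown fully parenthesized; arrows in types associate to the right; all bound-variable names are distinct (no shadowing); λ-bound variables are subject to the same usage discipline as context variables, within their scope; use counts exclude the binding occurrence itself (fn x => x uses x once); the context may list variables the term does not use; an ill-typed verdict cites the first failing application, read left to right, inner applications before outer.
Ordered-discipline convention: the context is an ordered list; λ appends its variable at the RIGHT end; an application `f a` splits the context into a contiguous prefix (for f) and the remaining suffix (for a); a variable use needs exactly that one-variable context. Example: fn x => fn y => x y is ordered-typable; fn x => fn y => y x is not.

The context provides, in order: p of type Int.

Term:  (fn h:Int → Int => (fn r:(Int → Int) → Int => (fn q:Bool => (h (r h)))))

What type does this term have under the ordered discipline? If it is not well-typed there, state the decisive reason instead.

not well-typed under ordered — h ×2 used more than once (contraction); unused: p, q — weakening required
use counts: p=0; h (bound)=2; r (bound)=1; q (bound)=0
use order (left to right): h, r, h
typing: well-typed — term : (Int → Int) → ((Int → Int) → Int) → Bool → Int
summary: ordered ✗ | linear ✗ | affine ✗ | relevant ✗ | unrestricted ✓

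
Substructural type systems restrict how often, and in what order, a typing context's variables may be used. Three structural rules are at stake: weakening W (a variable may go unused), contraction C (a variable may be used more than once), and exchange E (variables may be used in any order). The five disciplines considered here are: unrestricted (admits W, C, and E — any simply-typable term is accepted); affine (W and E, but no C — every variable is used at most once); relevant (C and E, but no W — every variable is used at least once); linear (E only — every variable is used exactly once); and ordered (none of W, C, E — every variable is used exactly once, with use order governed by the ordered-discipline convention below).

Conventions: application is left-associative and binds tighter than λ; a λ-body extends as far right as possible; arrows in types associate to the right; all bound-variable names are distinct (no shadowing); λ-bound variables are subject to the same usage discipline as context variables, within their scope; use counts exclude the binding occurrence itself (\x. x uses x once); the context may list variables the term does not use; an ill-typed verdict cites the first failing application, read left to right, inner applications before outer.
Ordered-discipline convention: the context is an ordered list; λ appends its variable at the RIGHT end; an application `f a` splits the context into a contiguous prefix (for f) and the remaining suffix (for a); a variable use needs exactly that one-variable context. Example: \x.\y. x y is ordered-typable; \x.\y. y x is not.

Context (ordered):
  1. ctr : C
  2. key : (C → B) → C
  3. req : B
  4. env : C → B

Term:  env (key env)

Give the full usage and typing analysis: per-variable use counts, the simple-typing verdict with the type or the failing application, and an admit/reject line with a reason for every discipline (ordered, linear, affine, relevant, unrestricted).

counts: ctr=0; key=1; req=0; env=2
use order (left to right): env, key, env
typing: the term checks, with type B
ordered: ✗ — env ×2 used more than once (contraction); ctr, req left unused
linear: ✗ — env ×2 used more than once (contraction); ctr, req left unused
affine: ✗ — env ×2 used more than once (contraction)
relevant: ✗ — ctr, req left unused
unrestricted: ✓ — typability at B is all that's needed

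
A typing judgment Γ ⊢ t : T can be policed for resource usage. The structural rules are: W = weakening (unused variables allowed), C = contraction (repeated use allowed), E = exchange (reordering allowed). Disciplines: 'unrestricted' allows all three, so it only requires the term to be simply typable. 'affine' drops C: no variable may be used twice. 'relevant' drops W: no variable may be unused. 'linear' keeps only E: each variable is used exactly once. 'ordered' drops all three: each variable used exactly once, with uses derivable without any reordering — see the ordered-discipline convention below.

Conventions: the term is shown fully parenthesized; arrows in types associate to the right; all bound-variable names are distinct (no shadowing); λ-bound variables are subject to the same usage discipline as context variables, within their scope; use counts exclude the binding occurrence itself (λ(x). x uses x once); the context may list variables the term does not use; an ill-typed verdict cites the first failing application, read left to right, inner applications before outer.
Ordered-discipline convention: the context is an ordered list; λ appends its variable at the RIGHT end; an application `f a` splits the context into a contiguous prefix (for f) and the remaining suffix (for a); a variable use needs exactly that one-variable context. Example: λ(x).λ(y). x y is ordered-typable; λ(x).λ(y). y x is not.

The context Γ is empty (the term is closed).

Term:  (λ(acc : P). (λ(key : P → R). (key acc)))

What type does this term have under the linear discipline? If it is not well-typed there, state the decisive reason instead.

term : P → (P → R) → R
counts: acc (bound)=1; key (bound)=1
uses in reading order: key, acc
typing: well-typed at P → (P → R) → R
summary: ordered ✗ | linear ✓ | affine ✓ | relevant ✓ | unrestricted ✓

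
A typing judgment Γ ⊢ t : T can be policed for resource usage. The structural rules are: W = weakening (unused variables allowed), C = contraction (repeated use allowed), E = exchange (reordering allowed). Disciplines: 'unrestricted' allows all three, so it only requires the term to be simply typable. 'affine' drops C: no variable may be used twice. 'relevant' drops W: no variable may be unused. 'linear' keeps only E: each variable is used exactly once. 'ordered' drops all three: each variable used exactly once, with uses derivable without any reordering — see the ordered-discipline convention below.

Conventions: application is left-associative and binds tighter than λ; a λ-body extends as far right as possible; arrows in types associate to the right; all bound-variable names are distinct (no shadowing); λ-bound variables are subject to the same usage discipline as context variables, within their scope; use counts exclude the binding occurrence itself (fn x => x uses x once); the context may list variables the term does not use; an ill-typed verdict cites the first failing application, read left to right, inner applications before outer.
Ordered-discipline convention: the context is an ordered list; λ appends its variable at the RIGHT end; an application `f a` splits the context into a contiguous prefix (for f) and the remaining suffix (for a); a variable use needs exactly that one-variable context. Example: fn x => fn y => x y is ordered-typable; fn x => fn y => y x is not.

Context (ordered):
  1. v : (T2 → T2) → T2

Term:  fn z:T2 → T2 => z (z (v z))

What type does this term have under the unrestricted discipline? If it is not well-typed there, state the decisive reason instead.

term : (T2 → T2) → T2
variable uses: v=1; z (bound)=3
left-to-right use order: z, z, v, z
typing: ✓ — (T2 → T2) → T2
across the five disciplines: ordered ✗ · linear ✗ · affine ✗ · relevant ✓ · unrestricted ✓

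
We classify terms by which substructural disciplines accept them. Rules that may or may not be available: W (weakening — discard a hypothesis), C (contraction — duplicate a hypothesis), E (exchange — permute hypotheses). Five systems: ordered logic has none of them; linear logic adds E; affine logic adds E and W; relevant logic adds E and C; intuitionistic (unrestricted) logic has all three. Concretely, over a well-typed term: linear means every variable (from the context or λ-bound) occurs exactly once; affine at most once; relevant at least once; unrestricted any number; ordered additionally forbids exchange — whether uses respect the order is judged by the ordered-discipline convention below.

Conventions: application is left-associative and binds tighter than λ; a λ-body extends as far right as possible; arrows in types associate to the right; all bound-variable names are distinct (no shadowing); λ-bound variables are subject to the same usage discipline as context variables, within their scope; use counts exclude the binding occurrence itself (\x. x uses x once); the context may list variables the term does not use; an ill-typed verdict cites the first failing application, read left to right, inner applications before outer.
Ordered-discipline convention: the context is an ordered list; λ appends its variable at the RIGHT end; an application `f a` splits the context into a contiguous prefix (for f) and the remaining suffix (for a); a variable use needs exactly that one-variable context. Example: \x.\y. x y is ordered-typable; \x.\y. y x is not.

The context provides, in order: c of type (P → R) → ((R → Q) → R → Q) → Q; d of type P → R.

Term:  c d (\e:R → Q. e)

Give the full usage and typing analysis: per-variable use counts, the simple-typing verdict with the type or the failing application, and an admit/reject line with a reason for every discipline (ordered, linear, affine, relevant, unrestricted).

counts: c: 1×, d: 1×, e (λ-bound): 1×
left-to-right use order: c, d, e
typing: the term checks, with type Q
ordered: ✓, c, d, e: once each, no exchange needed
linear: ✓, c, d, e: one use apiece
affine: ✓, none of c, d, e used more than once
relevant: ✓, c, d, e: all used, weakening unneeded
unrestricted: ✓, simply typable at Q; W, C, E all held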